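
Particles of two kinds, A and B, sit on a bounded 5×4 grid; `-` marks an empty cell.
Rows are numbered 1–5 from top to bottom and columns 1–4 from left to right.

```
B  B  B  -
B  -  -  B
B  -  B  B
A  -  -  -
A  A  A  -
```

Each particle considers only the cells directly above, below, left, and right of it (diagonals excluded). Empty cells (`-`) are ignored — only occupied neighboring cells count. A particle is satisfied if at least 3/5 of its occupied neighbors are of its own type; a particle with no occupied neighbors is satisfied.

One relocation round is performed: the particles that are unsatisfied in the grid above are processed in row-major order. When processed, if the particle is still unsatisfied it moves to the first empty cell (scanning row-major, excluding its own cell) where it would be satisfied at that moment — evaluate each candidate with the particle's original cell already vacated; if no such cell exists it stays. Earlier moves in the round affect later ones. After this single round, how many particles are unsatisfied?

Initially unsatisfied (in order): (3,1), (4,1).
  (3,1) → (1,4).
  (4,1): now satisfied by earlier moves; stays.
Resulting grid:
B B B B
B - - B
- - B B
A - - -
A A A -
All satisfied now.

0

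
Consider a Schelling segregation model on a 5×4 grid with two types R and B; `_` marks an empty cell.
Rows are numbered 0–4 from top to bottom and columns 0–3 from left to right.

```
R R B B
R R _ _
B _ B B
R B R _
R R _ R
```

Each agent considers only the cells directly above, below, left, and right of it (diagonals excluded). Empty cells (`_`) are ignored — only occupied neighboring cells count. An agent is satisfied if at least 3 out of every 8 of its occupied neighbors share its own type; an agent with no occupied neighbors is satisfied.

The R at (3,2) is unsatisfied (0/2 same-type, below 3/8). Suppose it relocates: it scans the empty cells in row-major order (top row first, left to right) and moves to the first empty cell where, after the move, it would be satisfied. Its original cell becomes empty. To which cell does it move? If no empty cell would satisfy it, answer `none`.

(3,3)

Vacating (3,2). Empty cells in order:
  (1,2): 1/3 same-type → still unsatisfied.
  (1,3): 0/2 same-type → still unsatisfied.
  (2,1): 1/4 same-type → still unsatisfied.
  (3,3): 1/2 same-type → satisfied — stop here.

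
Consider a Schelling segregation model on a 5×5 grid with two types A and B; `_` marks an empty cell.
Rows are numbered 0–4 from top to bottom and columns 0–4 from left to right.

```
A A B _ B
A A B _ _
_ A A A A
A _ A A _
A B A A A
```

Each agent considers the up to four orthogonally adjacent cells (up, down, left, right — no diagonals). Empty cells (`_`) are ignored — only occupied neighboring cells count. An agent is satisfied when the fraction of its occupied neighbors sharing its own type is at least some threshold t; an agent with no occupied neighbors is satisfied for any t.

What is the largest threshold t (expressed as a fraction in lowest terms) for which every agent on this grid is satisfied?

0/1

Row 0: (0,0)A 2/2 · (0,1)A 2/3 · (0,2)B 1/2 · (0,4)B — no occupied neighbors
Row 1: (1,0)A 2/2 · (1,1)A 3/4 · (1,2)B 1/3
Row 2: (2,1)A 2/2 · (2,2)A 3/4 · (2,3)A 3/3 · (2,4)A 1/1
Row 3: (3,0)A 1/1 · (3,2)A 3/3 · (3,3)A 3/3
Row 4: (4,0)A 1/2 · (4,1)B 0/2 · (4,2)A 2/3 · (4,3)A 3/3 · (4,4)A 1/1
The smallest same-type fraction is 0/2 at (4,1), which reduces to 0/1. Any threshold above that leaves this agent unsatisfied.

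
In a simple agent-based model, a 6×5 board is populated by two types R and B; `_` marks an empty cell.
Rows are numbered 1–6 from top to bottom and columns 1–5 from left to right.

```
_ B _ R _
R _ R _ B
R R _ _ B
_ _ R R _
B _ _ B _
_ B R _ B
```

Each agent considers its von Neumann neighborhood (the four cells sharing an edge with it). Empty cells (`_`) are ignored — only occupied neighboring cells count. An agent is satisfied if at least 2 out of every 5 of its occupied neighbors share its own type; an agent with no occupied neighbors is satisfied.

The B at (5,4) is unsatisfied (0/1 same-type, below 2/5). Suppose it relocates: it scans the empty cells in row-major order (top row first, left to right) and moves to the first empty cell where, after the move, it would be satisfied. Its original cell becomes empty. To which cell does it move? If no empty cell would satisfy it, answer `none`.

Vacating (5,4). Empty cells in order:
  (1,1): 1/2 same-type → satisfied — stop here.

(1,1)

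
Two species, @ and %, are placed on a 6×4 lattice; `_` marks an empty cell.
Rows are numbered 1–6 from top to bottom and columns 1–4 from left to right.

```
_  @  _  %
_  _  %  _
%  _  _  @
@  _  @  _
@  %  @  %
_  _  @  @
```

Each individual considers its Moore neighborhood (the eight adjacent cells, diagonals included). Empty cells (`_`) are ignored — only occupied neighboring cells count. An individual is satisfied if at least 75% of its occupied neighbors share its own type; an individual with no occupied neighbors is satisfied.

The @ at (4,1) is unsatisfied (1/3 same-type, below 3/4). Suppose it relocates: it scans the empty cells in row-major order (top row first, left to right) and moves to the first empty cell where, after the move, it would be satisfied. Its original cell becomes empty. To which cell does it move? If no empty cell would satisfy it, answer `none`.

(1,1)

Vacating (4,1). Empty cells in order:
  (1,1): 1/1 same-type → satisfied — stop here.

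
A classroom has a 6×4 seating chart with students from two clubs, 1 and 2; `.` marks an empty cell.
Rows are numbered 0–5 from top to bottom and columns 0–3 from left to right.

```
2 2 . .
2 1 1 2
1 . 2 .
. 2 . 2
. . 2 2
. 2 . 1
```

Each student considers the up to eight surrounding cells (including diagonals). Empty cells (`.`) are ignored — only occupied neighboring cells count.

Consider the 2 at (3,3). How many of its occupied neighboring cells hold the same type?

3

Occupied neighbors of (3,3): (2,2)=2, (4,2)=2, (4,3)=2.
Same type (2): 3 of 3.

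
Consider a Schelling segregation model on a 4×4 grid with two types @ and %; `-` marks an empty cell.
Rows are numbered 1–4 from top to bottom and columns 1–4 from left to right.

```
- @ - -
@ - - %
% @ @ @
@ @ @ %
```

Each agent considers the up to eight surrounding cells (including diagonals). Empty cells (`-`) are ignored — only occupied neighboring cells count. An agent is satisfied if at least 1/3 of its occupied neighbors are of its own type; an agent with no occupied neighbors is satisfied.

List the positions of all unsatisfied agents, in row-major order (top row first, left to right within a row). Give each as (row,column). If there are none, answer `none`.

(2,4), (3,1), (4,4)

Row 1: (1,2)@ 1/1 ok
Row 2: (2,1)@ 2/3 ok · (2,4)% 0/2 unhappy
Row 3: (3,1)% 0/4 unhappy · (3,2)@ 5/6 ok · (3,3)@ 4/6 ok · (3,4)@ 2/4 ok
Row 4: (4,1)@ 2/3 ok · (4,2)@ 4/5 ok · (4,3)@ 4/5 ok · (4,4)% 0/3 unhappy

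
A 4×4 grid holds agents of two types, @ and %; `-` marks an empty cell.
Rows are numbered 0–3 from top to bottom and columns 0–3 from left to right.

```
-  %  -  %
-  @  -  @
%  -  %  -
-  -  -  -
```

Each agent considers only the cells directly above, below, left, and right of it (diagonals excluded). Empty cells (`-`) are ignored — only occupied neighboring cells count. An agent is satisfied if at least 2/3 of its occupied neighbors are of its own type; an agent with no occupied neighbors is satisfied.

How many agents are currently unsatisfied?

Row 0: (0,1)% 0/1 ✗ · (0,3)% 0/1 ✗
Row 1: (1,1)@ 0/1 ✗ · (1,3)@ 0/1 ✗
Row 2: (2,0)% 0/0 ✓ · (2,2)% 0/0 ✓
Unsatisfied: (0,1), (0,3), (1,1), (1,3) — 4 in total.

4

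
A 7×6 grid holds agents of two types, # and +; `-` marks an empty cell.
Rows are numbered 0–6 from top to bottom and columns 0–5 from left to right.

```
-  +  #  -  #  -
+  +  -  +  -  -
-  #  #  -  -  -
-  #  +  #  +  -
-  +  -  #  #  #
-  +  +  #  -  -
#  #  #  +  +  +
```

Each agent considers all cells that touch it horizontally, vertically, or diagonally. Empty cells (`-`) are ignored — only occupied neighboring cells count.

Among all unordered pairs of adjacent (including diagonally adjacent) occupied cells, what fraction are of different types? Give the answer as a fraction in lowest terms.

Scan each occupied cell's neighbors to the right and below (and the two forward diagonals) so each pair is counted once.
From row 0: 4 unlike of 6 pairs (running 4/6).
From row 1: 4 unlike of 5 pairs (running 8/11).
From row 2: 2 unlike of 6 pairs (running 10/17).
From row 3: 8 unlike of 11 pairs (running 18/28).
From row 4: 1 unlike of 7 pairs (running 19/35).
From row 5: 8 unlike of 11 pairs (running 27/46).
From row 6: 1 unlike of 5 pairs (running 28/51).
Total adjacent occupied pairs: 51; unlike-type pairs: 28.
28/51 is already in lowest terms.

28/51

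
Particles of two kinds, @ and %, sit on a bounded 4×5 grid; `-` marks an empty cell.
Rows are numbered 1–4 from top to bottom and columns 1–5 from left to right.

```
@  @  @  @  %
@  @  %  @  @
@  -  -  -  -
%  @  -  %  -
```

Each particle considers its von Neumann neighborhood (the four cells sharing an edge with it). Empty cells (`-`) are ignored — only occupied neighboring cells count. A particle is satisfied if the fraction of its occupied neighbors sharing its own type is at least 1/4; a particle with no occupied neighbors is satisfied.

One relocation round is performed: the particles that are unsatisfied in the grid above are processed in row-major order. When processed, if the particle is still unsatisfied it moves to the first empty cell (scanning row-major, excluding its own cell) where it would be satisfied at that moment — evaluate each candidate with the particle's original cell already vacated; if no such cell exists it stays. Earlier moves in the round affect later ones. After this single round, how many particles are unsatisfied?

Initially unsatisfied (in order): (1,5), (2,3), (4,1), (4,2).
  (1,5) → (3,3).
  (2,3): now satisfied by earlier moves; stays.
  (4,1) → (3,2).
  (4,2) → (1,5).
Resulting grid:
@ @ @ @ @
@ @ % @ @
@ % % - -
- - - % -
All satisfied now.

0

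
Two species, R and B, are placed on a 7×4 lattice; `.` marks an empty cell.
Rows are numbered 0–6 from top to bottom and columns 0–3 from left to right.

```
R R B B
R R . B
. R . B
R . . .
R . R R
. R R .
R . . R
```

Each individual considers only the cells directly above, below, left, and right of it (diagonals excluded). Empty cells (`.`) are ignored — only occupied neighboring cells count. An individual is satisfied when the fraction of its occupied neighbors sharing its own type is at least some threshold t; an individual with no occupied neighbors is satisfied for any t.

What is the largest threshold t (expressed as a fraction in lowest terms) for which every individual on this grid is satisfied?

1/2

(0,0)R 2/2
(0,1)R 2/3
(0,2)B 1/2
(0,3)B 2/2
(1,0)R 2/2
(1,1)R 3/3
(1,3)B 2/2
(2,1)R 1/1
(2,3)B 1/1
(3,0)R 1/1
(4,0)R 1/1
(4,2)R 2/2
(4,3)R 1/1
(5,1)R 1/1
(5,2)R 2/2
(6,0)R — no occupied neighbors
(6,3)R — no occupied neighbors
The smallest same-type fraction is 1/2 at (0,2), which reduces to 1/2. Any threshold above that leaves this individual unsatisfied.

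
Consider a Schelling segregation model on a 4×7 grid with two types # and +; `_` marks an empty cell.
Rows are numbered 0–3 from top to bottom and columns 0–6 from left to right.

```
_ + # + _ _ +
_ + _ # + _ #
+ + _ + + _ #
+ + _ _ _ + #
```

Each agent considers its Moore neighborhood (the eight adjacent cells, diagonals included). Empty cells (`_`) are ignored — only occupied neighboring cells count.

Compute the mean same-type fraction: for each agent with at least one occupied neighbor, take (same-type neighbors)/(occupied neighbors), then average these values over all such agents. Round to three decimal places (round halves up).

0.600

(0,1)+ 1/2
(0,2)# 1/4
(0,3)+ 1/3
(0,6)+ 0/1
(1,1)+ 3/4
(1,3)# 1/5
(1,4)+ 3/4
(1,6)# 1/2
(2,0)+ 4/4
(2,1)+ 4/4
(2,3)+ 2/3
(2,4)+ 3/4
(2,6)# 2/3
(3,0)+ 3/3
(3,1)+ 3/3
(3,5)+ 1/3
(3,6)# 1/2
Sum over 17 agents: 1/2 + 1/4 + 1/3 + 0/1 + 3/4 + 1/5 + 3/4 + 1/2 + 4/4 + 4/4 + 2/3 + 3/4 + 2/3 + 3/3 + 3/3 + 1/3 + 1/2 = 51/5; mean = 51/5 ÷ 17 = 3/5 = 0.6 → 0.600.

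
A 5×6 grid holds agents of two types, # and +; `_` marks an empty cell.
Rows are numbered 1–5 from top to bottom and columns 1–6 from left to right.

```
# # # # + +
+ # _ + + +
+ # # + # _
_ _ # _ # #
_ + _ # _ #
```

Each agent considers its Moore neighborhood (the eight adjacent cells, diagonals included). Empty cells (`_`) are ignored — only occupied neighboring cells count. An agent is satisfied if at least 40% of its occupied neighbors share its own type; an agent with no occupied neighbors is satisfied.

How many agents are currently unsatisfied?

6

Row 1: (1,1)# 2/3 satisfied · (1,2)# 3/4 satisfied · (1,3)# 3/4 satisfied · (1,4)# 1/4 not · (1,5)+ 4/5 satisfied · (1,6)+ 3/3 satisfied
Row 2: (2,1)+ 1/5 not · (2,2)# 5/7 satisfied · (2,4)+ 3/7 satisfied · (2,5)+ 5/7 satisfied · (2,6)+ 3/4 satisfied
Row 3: (3,1)+ 1/3 not · (3,2)# 3/5 satisfied · (3,3)# 3/5 satisfied · (3,4)+ 2/6 not · (3,5)# 2/6 not
Row 4: (4,3)# 3/5 satisfied · (4,5)# 4/5 satisfied · (4,6)# 3/3 satisfied
Row 5: (5,2)+ 0/1 not · (5,4)# 2/2 satisfied · (5,6)# 2/2 satisfied
Unsatisfied: (1,4), (2,1), (3,1), (3,4), (3,5), (5,2) — 6 in total.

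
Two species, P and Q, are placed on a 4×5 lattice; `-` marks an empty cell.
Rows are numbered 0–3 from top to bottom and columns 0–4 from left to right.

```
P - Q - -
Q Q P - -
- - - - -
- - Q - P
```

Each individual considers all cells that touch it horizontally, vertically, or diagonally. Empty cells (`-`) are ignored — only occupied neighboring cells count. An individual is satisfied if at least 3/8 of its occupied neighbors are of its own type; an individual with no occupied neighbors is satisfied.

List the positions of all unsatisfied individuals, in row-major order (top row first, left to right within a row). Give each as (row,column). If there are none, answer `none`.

(0,0)P 0/2 not
(0,2)Q 1/2 satisfied
(1,0)Q 1/2 satisfied
(1,1)Q 2/4 satisfied
(1,2)P 0/2 not
(3,2)Q 0/0 satisfied
(3,4)P 0/0 satisfied

(0,0), (1,2)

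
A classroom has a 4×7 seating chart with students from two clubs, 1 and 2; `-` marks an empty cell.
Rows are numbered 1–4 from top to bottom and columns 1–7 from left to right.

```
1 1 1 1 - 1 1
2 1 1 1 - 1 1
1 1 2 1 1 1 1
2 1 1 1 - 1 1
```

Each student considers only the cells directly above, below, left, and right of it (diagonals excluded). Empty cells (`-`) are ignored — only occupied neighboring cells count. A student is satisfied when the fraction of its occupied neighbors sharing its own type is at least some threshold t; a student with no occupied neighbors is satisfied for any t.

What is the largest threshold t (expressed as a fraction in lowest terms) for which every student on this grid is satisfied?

0/1

Row 1: (1,1)1 1/2 · (1,2)1 3/3 · (1,3)1 3/3 · (1,4)1 2/2 · (1,6)1 2/2 · (1,7)1 2/2
Row 2: (2,1)2 0/3 · (2,2)1 3/4 · (2,3)1 3/4 · (2,4)1 3/3 · (2,6)1 3/3 · (2,7)1 3/3
Row 3: (3,1)1 1/3 · (3,2)1 3/4 · (3,3)2 0/4 · (3,4)1 3/4 · (3,5)1 2/2 · (3,6)1 4/4 · (3,7)1 3/3
Row 4: (4,1)2 0/2 · (4,2)1 2/3 · (4,3)1 2/3 · (4,4)1 2/2 · (4,6)1 2/2 · (4,7)1 2/2
The smallest same-type fraction is 0/3 at (2,1), which reduces to 0/1. Any threshold above that leaves this student unsatisfied.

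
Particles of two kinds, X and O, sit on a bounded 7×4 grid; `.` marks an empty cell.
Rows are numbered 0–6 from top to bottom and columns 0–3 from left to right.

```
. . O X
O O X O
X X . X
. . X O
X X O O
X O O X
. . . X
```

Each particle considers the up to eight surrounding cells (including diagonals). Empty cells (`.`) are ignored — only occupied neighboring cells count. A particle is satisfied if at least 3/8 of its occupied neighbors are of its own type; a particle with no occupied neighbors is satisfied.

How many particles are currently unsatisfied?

(0,2)O 2/4 ✓
(0,3)X 1/3 ✗
(1,0)O 1/3 ✗
(1,1)O 2/5 ✓
(1,2)X 3/6 ✓
(1,3)O 1/4 ✗
(2,0)X 1/3 ✗
(2,1)X 3/5 ✓
(2,3)X 2/4 ✓
(3,2)X 3/6 ✓
(3,3)O 2/4 ✓
(4,0)X 2/3 ✓
(4,1)X 3/6 ✓
(4,2)O 4/7 ✓
(4,3)O 3/5 ✓
(5,0)X 2/3 ✓
(5,1)O 2/5 ✓
(5,2)O 3/6 ✓
(5,3)X 1/4 ✗
(6,3)X 1/2 ✓
Unsatisfied: (0,3), (1,0), (1,3), (2,0), (5,3) — 5 in total.

5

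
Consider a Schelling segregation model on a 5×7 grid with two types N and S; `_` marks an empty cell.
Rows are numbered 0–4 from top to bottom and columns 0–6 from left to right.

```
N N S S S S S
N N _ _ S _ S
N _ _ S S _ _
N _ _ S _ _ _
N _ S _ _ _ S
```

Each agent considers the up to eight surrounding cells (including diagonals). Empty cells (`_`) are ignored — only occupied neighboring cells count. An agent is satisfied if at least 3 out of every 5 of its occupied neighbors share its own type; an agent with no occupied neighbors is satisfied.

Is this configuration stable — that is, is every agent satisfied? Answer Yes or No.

No

(0,0)N 3/3 satisfied
(0,1)N 3/4 satisfied
(0,2)S 1/3 not
(0,3)S 3/3 satisfied
(0,4)S 3/3 satisfied
(0,5)S 4/4 satisfied
(0,6)S 2/2 satisfied
(1,0)N 4/4 satisfied
(1,1)N 4/5 satisfied
(1,4)S 5/5 satisfied
(1,6)S 2/2 satisfied
(2,0)N 3/3 satisfied
(2,3)S 3/3 satisfied
(2,4)S 3/3 satisfied
(3,0)N 2/2 satisfied
(3,3)S 3/3 satisfied
(4,0)N 1/1 satisfied
(4,2)S 1/1 satisfied
(4,6)S 0/0 satisfied
For instance (0,2) has only 1/3 same-type neighbors, below 3/5.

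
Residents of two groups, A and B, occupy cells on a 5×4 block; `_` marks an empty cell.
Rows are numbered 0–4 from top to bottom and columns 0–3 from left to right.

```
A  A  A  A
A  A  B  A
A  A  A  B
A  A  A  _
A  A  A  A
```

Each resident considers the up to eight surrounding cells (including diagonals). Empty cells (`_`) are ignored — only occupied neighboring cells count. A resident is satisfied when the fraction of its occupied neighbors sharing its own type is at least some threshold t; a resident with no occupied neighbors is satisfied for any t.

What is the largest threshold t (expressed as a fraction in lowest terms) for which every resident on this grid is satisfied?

(0,0)A 3/3
(0,1)A 4/5
(0,2)A 4/5
(0,3)A 2/3
(1,0)A 5/5
(1,1)A 7/8
(1,2)B 1/8
(1,3)A 3/5
(2,0)A 5/5
(2,1)A 7/8
(2,2)A 5/7
(2,3)B 1/4
(3,0)A 5/5
(3,1)A 8/8
(3,2)A 6/7
(4,0)A 3/3
(4,1)A 5/5
(4,2)A 4/4
(4,3)A 2/2
The smallest same-type fraction is 1/8 at (1,2), which reduces to 1/8. Any threshold above that leaves this resident unsatisfied.

1/8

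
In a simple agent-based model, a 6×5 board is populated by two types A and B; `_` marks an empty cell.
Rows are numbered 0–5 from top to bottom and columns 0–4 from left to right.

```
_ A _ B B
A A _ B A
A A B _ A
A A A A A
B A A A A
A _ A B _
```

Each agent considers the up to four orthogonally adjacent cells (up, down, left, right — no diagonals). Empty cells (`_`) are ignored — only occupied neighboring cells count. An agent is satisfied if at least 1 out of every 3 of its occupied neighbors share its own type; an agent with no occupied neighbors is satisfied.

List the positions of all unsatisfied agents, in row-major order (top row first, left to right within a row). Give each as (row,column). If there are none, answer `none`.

Row 0: (0,1)A 1/1 ok · (0,3)B 2/2 ok · (0,4)B 1/2 ok
Row 1: (1,0)A 2/2 ok · (1,1)A 3/3 ok · (1,3)B 1/2 ok · (1,4)A 1/3 ok
Row 2: (2,0)A 3/3 ok · (2,1)A 3/4 ok · (2,2)B 0/2 unhappy · (2,4)A 2/2 ok
Row 3: (3,0)A 2/3 ok · (3,1)A 4/4 ok · (3,2)A 3/4 ok · (3,3)A 3/3 ok · (3,4)A 3/3 ok
Row 4: (4,0)B 0/3 unhappy · (4,1)A 2/3 ok · (4,2)A 4/4 ok · (4,3)A 3/4 ok · (4,4)A 2/2 ok
Row 5: (5,0)A 0/1 unhappy · (5,2)A 1/2 ok · (5,3)B 0/2 unhappy

(2,2), (4,0), (5,0), (5,3)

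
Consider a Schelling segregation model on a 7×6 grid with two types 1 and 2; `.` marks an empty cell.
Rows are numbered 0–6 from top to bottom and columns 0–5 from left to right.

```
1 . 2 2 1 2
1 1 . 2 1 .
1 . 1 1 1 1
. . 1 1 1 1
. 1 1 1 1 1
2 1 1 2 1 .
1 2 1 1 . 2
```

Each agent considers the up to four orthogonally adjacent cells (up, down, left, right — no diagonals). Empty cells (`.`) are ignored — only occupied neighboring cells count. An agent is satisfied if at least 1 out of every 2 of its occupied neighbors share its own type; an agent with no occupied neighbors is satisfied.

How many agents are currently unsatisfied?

(0,0)1 1/1 ok
(0,2)2 1/1 ok
(0,3)2 2/3 ok
(0,4)1 1/3 unhappy
(0,5)2 0/1 unhappy
(1,0)1 3/3 ok
(1,1)1 1/1 ok
(1,3)2 1/3 unhappy
(1,4)1 2/3 ok
(2,0)1 1/1 ok
(2,2)1 2/2 ok
(2,3)1 3/4 ok
(2,4)1 4/4 ok
(2,5)1 2/2 ok
(3,2)1 3/3 ok
(3,3)1 4/4 ok
(3,4)1 4/4 ok
(3,5)1 3/3 ok
(4,1)1 2/2 ok
(4,2)1 4/4 ok
(4,3)1 3/4 ok
(4,4)1 4/4 ok
(4,5)1 2/2 ok
(5,0)2 0/2 unhappy
(5,1)1 2/4 ok
(5,2)1 3/4 ok
(5,3)2 0/4 unhappy
(5,4)1 1/2 ok
(6,0)1 0/2 unhappy
(6,1)2 0/3 unhappy
(6,2)1 2/3 ok
(6,3)1 1/2 ok
(6,5)2 0/0 ok
Unsatisfied: (0,4), (0,5), (1,3), (5,0), (5,3), (6,0), (6,1) — 7 in total.

7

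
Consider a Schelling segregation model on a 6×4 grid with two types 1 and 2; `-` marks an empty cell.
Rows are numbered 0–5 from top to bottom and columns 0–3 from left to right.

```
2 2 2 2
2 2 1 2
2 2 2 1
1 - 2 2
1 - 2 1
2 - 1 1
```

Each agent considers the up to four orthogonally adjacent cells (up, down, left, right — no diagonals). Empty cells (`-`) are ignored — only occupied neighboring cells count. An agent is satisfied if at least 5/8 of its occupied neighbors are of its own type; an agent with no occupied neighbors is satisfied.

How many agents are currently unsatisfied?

Row 0: (0,0)2 2/2 ✓ · (0,1)2 3/3 ✓ · (0,2)2 2/3 ✓ · (0,3)2 2/2 ✓
Row 1: (1,0)2 3/3 ✓ · (1,1)2 3/4 ✓ · (1,2)1 0/4 ✗ · (1,3)2 1/3 ✗
Row 2: (2,0)2 2/3 ✓ · (2,1)2 3/3 ✓ · (2,2)2 2/4 ✗ · (2,3)1 0/3 ✗
Row 3: (3,0)1 1/2 ✗ · (3,2)2 3/3 ✓ · (3,3)2 1/3 ✗
Row 4: (4,0)1 1/2 ✗ · (4,2)2 1/3 ✗ · (4,3)1 1/3 ✗
Row 5: (5,0)2 0/1 ✗ · (5,2)1 1/2 ✗ · (5,3)1 2/2 ✓
Unsatisfied: (1,2), (1,3), (2,2), (2,3), (3,0), (3,3), (4,0), (4,2), (4,3), (5,0), (5,2) — 11 in total.

11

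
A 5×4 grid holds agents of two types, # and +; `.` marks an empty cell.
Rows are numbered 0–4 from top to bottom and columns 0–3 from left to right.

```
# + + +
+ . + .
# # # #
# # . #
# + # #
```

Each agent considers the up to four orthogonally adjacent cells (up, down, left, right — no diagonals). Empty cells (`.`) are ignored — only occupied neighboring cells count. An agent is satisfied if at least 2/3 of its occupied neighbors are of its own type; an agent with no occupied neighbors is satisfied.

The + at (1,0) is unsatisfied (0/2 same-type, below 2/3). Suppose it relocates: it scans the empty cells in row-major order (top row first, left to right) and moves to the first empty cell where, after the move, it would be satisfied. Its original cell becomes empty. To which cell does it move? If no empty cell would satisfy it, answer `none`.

Vacating (1,0). Empty cells in order:
  (1,1): 2/3 same-type → satisfied — stop here.

(1,1)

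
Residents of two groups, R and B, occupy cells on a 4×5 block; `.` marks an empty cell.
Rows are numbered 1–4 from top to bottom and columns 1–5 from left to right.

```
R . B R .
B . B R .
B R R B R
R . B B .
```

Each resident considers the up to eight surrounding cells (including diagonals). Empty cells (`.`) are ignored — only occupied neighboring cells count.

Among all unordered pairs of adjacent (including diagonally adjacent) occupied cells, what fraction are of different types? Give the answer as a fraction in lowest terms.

17/28

Scan each occupied cell's neighbors to the right and below (and the two forward diagonals) so each pair is counted once.
From row 1: 4 unlike of 6 pairs (running 4/6).
From row 2: 5 unlike of 9 pairs (running 9/15).
From row 3: 8 unlike of 12 pairs (running 17/27).
From row 4: 0 unlike of 1 pairs (running 17/28).
Total adjacent occupied pairs: 28; unlike-type pairs: 17.
17/28 is already in lowest terms.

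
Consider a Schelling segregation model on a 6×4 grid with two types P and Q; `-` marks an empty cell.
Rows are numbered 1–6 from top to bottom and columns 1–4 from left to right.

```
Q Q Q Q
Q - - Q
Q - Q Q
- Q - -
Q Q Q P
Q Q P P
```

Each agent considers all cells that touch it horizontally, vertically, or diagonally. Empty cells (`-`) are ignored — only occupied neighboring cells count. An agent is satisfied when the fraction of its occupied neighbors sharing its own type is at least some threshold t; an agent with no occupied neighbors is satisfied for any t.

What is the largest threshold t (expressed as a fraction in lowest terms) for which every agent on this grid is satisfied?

Row 1: (1,1)Q 2/2 · (1,2)Q 3/3 · (1,3)Q 3/3 · (1,4)Q 2/2
Row 2: (2,1)Q 3/3 · (2,4)Q 4/4
Row 3: (3,1)Q 2/2 · (3,3)Q 3/3 · (3,4)Q 2/2
Row 4: (4,2)Q 5/5
Row 5: (5,1)Q 4/4 · (5,2)Q 5/6 · (5,3)Q 3/6 · (5,4)P 2/3
Row 6: (6,1)Q 3/3 · (6,2)Q 4/5 · (6,3)P 2/5 · (6,4)P 2/3
The smallest same-type fraction is 2/5 at (6,3), which reduces to 2/5. Any threshold above that leaves this agent unsatisfied.

2/5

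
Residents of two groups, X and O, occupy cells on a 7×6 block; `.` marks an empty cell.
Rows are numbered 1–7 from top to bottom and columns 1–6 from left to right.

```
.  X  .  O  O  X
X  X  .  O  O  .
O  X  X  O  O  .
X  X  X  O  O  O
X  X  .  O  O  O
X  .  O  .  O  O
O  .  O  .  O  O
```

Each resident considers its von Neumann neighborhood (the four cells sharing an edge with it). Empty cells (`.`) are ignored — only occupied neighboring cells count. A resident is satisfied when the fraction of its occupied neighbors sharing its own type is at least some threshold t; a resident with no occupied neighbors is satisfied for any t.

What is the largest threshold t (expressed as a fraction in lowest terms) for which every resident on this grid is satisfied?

0/1

Row 1: (1,2)X 1/1 · (1,4)O 2/2 · (1,5)O 2/3 · (1,6)X 0/1
Row 2: (2,1)X 1/2 · (2,2)X 3/3 · (2,4)O 3/3 · (2,5)O 3/3
Row 3: (3,1)O 0/3 · (3,2)X 3/4 · (3,3)X 2/3 · (3,4)O 3/4 · (3,5)O 3/3
Row 4: (4,1)X 2/3 · (4,2)X 4/4 · (4,3)X 2/3 · (4,4)O 3/4 · (4,5)O 4/4 · (4,6)O 2/2
Row 5: (5,1)X 3/3 · (5,2)X 2/2 · (5,4)O 2/2 · (5,5)O 4/4 · (5,6)O 3/3
Row 6: (6,1)X 1/2 · (6,3)O 1/1 · (6,5)O 3/3 · (6,6)O 3/3
Row 7: (7,1)O 0/1 · (7,3)O 1/1 · (7,5)O 2/2 · (7,6)O 2/2
The smallest same-type fraction is 0/1 at (1,6), which reduces to 0/1. Any threshold above that leaves this resident unsatisfied.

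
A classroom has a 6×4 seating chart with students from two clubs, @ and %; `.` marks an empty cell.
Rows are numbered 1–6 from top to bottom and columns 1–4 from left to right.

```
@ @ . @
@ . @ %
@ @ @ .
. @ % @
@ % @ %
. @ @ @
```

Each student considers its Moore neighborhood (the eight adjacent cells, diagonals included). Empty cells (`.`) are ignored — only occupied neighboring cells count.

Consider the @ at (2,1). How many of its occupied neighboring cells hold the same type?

4

Occupied neighbors of (2,1): (1,1)=@, (1,2)=@, (3,1)=@, (3,2)=@.
Same type (@): 4 of 4.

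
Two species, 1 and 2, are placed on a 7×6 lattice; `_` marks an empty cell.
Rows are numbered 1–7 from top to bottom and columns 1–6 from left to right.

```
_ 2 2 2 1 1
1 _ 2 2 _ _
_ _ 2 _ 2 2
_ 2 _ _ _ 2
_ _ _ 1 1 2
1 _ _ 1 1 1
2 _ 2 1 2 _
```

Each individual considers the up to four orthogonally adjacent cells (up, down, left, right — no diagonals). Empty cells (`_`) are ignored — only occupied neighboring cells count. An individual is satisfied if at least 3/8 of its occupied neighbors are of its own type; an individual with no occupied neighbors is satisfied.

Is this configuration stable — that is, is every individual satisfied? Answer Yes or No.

No

Row 1: (1,2)2 1/1 satisfied · (1,3)2 3/3 satisfied · (1,4)2 2/3 satisfied · (1,5)1 1/2 satisfied · (1,6)1 1/1 satisfied
Row 2: (2,1)1 0/0 satisfied · (2,3)2 3/3 satisfied · (2,4)2 2/2 satisfied
Row 3: (3,3)2 1/1 satisfied · (3,5)2 1/1 satisfied · (3,6)2 2/2 satisfied
Row 4: (4,2)2 0/0 satisfied · (4,6)2 2/2 satisfied
Row 5: (5,4)1 2/2 satisfied · (5,5)1 2/3 satisfied · (5,6)2 1/3 not
Row 6: (6,1)1 0/1 not · (6,4)1 3/3 satisfied · (6,5)1 3/4 satisfied · (6,6)1 1/2 satisfied
Row 7: (7,1)2 0/1 not · (7,3)2 0/1 not · (7,4)1 1/3 not · (7,5)2 0/2 not
For instance (5,6) has only 1/3 same-type neighbors, below 3/8.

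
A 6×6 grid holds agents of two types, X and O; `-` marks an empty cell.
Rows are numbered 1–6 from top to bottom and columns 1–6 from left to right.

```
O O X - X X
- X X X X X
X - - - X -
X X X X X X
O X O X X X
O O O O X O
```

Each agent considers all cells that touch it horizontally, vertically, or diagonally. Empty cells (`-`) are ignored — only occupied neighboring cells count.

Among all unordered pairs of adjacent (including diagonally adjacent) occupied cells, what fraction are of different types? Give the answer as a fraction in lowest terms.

11/37

Scan each occupied cell's neighbors to the right and below (and the two forward diagonals) so each pair is counted once.
Row 1: O(1,1)–O(1,2)= O(1,1)–X(2,2)≠ O(1,2)–X(1,3)≠ O(1,2)–X(2,2)≠ O(1,2)–X(2,3)≠ X(1,3)–X(2,3)= X(1,3)–X(2,4)= X(1,3)–X(2,2)= X(1,5)–X(1,6)= X(1,5)–X(2,5)= X(1,5)–X(2,6)= X(1,5)–X(2,4)= X(1,6)–X(2,6)= X(1,6)–X(2,5)=  → 4/14 unlike.
Row 2: X(2,2)–X(2,3)= X(2,2)–X(3,1)= X(2,3)–X(2,4)= X(2,4)–X(2,5)= X(2,4)–X(3,5)= X(2,5)–X(2,6)= X(2,5)–X(3,5)= X(2,6)–X(3,5)=  → 0/8 unlike.
Row 3: X(3,1)–X(4,1)= X(3,1)–X(4,2)= X(3,5)–X(4,5)= X(3,5)–X(4,6)= X(3,5)–X(4,4)=  → 0/5 unlike.
Row 4: X(4,1)–X(4,2)= X(4,1)–O(5,1)≠ X(4,1)–X(5,2)= X(4,2)–X(4,3)= X(4,2)–X(5,2)= X(4,2)–O(5,3)≠ X(4,2)–O(5,1)≠ X(4,3)–X(4,4)= X(4,3)–O(5,3)≠ X(4,3)–X(5,4)= X(4,3)–X(5,2)= X(4,4)–X(4,5)= X(4,4)–X(5,4)= X(4,4)–X(5,5)= X(4,4)–O(5,3)≠ X(4,5)–X(4,6)= X(4,5)–X(5,5)= X(4,5)–X(5,6)= X(4,5)–X(5,4)= X(4,6)–X(5,6)= X(4,6)–X(5,5)=  → 5/21 unlike.
Row 5: O(5,1)–X(5,2)≠ O(5,1)–O(6,1)= O(5,1)–O(6,2)= X(5,2)–O(5,3)≠ X(5,2)–O(6,2)≠ X(5,2)–O(6,3)≠ X(5,2)–O(6,1)≠ O(5,3)–X(5,4)≠ O(5,3)–O(6,3)= O(5,3)–O(6,4)= O(5,3)–O(6,2)= X(5,4)–X(5,5)= X(5,4)–O(6,4)≠ X(5,4)–X(6,5)= X(5,4)–O(6,3)≠ X(5,5)–X(5,6)= X(5,5)–X(6,5)= X(5,5)–O(6,6)≠ X(5,5)–O(6,4)≠ X(5,6)–O(6,6)≠ X(5,6)–X(6,5)=  → 11/21 unlike.
Row 6: O(6,1)–O(6,2)= O(6,2)–O(6,3)= O(6,3)–O(6,4)= O(6,4)–X(6,5)≠ X(6,5)–O(6,6)≠  → 2/5 unlike.
Total adjacent occupied pairs: 74; unlike-type pairs: 22.
22/74 reduces to 11/37.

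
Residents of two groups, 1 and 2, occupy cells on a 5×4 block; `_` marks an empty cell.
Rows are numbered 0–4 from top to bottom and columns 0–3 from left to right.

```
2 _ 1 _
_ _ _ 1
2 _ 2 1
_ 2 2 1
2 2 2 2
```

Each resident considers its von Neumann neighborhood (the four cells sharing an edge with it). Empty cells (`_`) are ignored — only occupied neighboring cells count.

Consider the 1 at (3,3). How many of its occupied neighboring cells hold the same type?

1

Occupied neighbors of (3,3): (2,3)=1, (4,3)=2, (3,2)=2.
Same type (1): 1 of 3.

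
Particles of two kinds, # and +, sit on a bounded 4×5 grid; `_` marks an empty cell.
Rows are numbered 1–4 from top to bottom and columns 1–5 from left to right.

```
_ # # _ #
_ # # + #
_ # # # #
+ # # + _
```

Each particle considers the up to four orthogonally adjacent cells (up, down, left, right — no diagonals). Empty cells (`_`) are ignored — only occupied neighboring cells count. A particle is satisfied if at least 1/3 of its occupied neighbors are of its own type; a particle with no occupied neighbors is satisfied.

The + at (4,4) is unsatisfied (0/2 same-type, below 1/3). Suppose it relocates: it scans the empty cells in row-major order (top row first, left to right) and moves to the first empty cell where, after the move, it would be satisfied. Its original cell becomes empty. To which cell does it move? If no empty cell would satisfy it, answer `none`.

Vacating (4,4). Empty cells in order:
  (1,1): 0/1 same-type → still unsatisfied.
  (1,4): 1/3 same-type → satisfied — stop here.

(1,4)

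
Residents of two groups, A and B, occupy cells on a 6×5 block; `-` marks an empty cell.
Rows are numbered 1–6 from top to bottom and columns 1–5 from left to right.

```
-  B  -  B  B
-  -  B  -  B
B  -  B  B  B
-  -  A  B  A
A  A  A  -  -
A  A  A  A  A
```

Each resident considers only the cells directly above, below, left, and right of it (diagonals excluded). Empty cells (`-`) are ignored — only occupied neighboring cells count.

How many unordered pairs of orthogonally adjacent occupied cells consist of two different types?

4

Scan each occupied cell's neighbors to the right and below so each pair is counted once.
From row 1: 0 unlike of 2 pairs (running 0/2).
From row 2: 0 unlike of 2 pairs (running 0/4).
From row 3: 2 unlike of 5 pairs (running 2/9).
From row 4: 2 unlike of 3 pairs (running 4/12).
From row 5: 0 unlike of 5 pairs (running 4/17).
From row 6: 0 unlike of 4 pairs (running 4/21).
Total adjacent occupied pairs: 21; unlike-type pairs: 4.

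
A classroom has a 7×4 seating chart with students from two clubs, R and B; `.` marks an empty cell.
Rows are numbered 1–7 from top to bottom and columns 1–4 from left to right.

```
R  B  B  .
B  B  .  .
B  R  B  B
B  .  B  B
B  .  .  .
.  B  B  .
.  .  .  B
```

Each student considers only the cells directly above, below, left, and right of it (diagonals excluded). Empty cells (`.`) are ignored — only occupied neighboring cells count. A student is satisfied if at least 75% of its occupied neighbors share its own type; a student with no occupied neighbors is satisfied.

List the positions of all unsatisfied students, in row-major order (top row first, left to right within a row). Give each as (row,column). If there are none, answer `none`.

(1,1), (1,2), (2,1), (2,2), (3,1), (3,2), (3,3)

Row 1: (1,1)R 0/2 not · (1,2)B 2/3 not · (1,3)B 1/1 satisfied
Row 2: (2,1)B 2/3 not · (2,2)B 2/3 not
Row 3: (3,1)B 2/3 not · (3,2)R 0/3 not · (3,3)B 2/3 not · (3,4)B 2/2 satisfied
Row 4: (4,1)B 2/2 satisfied · (4,3)B 2/2 satisfied · (4,4)B 2/2 satisfied
Row 5: (5,1)B 1/1 satisfied
Row 6: (6,2)B 1/1 satisfied · (6,3)B 1/1 satisfied
Row 7: (7,4)B 0/0 satisfied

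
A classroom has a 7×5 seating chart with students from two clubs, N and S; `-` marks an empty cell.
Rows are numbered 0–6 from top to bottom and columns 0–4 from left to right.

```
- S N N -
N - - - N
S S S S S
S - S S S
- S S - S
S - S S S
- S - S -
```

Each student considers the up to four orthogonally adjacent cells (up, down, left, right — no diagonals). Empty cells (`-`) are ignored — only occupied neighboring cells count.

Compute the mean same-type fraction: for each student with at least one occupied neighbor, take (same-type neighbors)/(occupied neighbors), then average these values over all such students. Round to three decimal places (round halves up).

0.802

(0,1)S 0/1
(0,2)N 1/2
(0,3)N 1/1
(1,0)N 0/1
(1,4)N 0/1
(2,0)S 2/3
(2,1)S 2/2
(2,2)S 3/3
(2,3)S 3/3
(2,4)S 2/3
(3,0)S 1/1
(3,2)S 3/3
(3,3)S 3/3
(3,4)S 3/3
(4,1)S 1/1
(4,2)S 3/3
(4,4)S 2/2
(5,0)S — no occupied neighbors
(5,2)S 2/2
(5,3)S 3/3
(5,4)S 2/2
(6,1)S — no occupied neighbors
(6,3)S 1/1
Sum over 21 students: 0/1 + 1/2 + 1/1 + 0/1 + 0/1 + 2/3 + 2/2 + 3/3 + 3/3 + 2/3 + 1/1 + 3/3 + 3/3 + 3/3 + 1/1 + 3/3 + 2/2 + 2/2 + 3/3 + 2/2 + 1/1 = 101/6; mean = 101/6 ÷ 21 = 101/126 = 0.801587… → 0.802.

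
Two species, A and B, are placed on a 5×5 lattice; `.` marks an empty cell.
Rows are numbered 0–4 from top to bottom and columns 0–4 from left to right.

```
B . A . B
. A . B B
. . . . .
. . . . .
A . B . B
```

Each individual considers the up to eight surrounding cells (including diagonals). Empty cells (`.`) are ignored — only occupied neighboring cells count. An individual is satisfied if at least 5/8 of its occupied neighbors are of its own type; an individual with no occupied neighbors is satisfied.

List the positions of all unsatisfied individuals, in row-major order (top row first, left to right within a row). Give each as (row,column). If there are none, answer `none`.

(0,0)B 0/1 unhappy
(0,2)A 1/2 unhappy
(0,4)B 2/2 ok
(1,1)A 1/2 unhappy
(1,3)B 2/3 ok
(1,4)B 2/2 ok
(4,0)A 0/0 ok
(4,2)B 0/0 ok
(4,4)B 0/0 ok

(0,0), (0,2), (1,1)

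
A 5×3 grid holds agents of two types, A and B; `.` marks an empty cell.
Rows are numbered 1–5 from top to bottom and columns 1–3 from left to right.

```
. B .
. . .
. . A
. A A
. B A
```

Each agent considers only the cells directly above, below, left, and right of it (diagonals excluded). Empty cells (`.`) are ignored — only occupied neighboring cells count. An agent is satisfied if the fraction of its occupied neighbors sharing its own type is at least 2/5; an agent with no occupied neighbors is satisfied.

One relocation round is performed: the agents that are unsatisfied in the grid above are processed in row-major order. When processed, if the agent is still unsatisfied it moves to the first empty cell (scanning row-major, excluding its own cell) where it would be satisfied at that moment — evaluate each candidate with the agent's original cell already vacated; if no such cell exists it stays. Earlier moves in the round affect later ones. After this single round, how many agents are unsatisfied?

0

Initially unsatisfied (in order): (5,2).
  (5,2) → (1,1).
Resulting grid:
B B .
. . .
. . A
. A A
. . A
All satisfied now.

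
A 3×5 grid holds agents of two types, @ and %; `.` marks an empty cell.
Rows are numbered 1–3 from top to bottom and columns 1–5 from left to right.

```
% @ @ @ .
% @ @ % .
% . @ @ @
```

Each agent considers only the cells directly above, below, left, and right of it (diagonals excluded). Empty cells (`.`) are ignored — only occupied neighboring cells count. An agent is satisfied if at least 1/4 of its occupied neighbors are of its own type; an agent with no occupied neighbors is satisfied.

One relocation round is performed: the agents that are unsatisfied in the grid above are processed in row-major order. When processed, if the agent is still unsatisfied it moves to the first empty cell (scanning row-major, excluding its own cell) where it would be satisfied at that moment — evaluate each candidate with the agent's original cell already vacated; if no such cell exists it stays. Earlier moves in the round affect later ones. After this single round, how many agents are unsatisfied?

Initially unsatisfied (in order): (2,4).
  (2,4) → (3,2).
Resulting grid:
% @ @ @ .
% @ @ . .
% % @ @ @
All satisfied now.

0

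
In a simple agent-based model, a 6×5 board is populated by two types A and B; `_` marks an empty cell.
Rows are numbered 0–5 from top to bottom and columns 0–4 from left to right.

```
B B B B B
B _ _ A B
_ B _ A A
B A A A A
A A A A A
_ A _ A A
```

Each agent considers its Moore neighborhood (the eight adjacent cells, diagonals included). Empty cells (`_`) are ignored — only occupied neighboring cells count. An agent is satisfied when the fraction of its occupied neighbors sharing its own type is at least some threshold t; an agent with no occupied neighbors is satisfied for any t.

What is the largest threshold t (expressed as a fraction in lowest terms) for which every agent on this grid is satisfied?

Row 0: (0,0)B 2/2 · (0,1)B 3/3 · (0,2)B 2/3 · (0,3)B 3/4 · (0,4)B 2/3
Row 1: (1,0)B 3/3 · (1,3)A 2/6 · (1,4)B 2/5
Row 2: (2,1)B 2/4 · (2,3)A 5/6 · (2,4)A 4/5
Row 3: (3,0)B 1/4 · (3,1)A 4/6 · (3,2)A 6/7 · (3,3)A 7/7 · (3,4)A 5/5
Row 4: (4,0)A 3/4 · (4,1)A 5/6 · (4,2)A 7/7 · (4,3)A 7/7 · (4,4)A 5/5
Row 5: (5,1)A 3/3 · (5,3)A 4/4 · (5,4)A 3/3
The smallest same-type fraction is 1/4 at (3,0), which reduces to 1/4. Any threshold above that leaves this agent unsatisfied.

1/4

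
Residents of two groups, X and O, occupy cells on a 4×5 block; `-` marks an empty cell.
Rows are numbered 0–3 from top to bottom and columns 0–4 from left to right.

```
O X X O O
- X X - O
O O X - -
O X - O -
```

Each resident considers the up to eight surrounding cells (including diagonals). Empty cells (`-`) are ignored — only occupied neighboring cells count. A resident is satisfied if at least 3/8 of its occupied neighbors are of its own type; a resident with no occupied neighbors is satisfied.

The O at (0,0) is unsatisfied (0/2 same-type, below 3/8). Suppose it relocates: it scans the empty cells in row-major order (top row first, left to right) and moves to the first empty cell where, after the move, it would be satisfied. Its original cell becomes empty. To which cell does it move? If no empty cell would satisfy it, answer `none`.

Vacating (0,0). Empty cells in order:
  (1,0): 2/4 same-type → satisfied — stop here.

(1,0)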